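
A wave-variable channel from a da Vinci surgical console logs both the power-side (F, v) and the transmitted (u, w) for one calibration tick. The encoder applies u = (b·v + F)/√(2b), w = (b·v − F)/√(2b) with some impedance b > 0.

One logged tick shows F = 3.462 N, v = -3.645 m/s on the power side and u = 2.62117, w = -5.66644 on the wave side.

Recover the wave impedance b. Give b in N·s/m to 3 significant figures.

u + w = -3.0453;  u + w = √(2b)·v, so √(2b) = -3.0453/(-3.645) = 0.8355.
b = (√(2b))²/2 = 0.6980/2 = 0.3490.
(Check via u − w = 2F/√(2b): u − w = 8.2876, 2F/√(2b) = 8.2876.)

b = 0.349 N·s/m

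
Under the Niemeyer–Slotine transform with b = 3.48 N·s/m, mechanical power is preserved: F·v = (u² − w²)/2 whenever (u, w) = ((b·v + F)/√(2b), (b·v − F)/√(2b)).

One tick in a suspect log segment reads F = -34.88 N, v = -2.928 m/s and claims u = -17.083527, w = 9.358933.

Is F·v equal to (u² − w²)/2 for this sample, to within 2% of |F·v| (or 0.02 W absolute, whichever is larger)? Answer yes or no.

yes

F·v = (-34.88)×(-2.928) = 102.128640 W.
(u² − w²)/2 = (291.846895 − 87.589627)/2 = 102.128634 W.
|Δ| = 0.000006;  2% of max(1, |F·v|) = 2.042573.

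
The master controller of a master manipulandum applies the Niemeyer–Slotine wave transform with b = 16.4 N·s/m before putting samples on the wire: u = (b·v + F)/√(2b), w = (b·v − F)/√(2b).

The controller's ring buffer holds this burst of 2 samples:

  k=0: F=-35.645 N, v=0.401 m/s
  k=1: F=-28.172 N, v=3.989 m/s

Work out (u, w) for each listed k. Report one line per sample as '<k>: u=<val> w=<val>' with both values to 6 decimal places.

k=0: b·v=16.4×0.401=6.576400; √(2b)=5.727128; u=(6.576400+(-35.645))/5.727128=-5.075598, w=(6.576400−(-35.645))/5.727128=7.372176
k=1: b·v=16.4×3.989=65.419600; √(2b)=5.727128; u=(65.419600+(-28.172))/5.727128=6.503713, w=(65.419600−(-28.172))/5.727128=16.341802

0: u=-5.075598 w=7.372176
1: u=6.503713 w=16.341802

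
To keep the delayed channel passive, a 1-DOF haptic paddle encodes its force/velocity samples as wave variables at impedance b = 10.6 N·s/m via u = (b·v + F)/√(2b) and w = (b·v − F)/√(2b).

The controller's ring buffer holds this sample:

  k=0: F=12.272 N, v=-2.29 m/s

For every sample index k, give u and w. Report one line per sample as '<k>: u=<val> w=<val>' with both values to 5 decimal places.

0: u=-2.60667 w=-7.93728

k=0: b·v=10.6×(-2.29)=-24.27400; √(2b)=4.60435; u=(-24.27400+12.272)/4.60435=-2.60667, w=(-24.27400−12.272)/4.60435=-7.93728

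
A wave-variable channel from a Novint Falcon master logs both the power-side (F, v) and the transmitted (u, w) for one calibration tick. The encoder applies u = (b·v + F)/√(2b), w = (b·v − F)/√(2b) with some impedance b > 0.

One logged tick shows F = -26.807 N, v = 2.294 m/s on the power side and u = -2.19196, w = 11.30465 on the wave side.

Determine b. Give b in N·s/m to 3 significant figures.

b = 7.89 N·s/m

u + w = 9.11269;  u + w = √(2b)·v, so √(2b) = 9.11269/2.294 = 3.97240.
b = (√(2b))²/2 = 15.77998/2 = 7.88999.
(Check via u − w = 2F/√(2b): u − w = -13.49661, 2F/√(2b) = -13.49662.)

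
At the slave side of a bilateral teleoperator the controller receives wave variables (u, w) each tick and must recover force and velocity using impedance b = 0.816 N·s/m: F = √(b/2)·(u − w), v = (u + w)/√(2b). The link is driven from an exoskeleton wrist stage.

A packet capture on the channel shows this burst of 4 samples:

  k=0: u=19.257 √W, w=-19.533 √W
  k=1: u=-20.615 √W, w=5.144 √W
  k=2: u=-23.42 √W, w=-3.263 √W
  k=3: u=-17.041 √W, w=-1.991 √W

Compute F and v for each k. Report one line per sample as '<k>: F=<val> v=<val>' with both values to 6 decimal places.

0: F=24.777065 v=-0.216047
1: F=-16.453530 v=-12.110395
2: F=-12.875259 v=-20.886928
3: F=-9.613169 v=-14.897876

k=0: u−w=38.790000, u+w=-0.276000; √(b/2)=0.638749, √(2b)=1.277498; F=0.638749×38.79=24.777065, v=-0.276000/1.277498=-0.216047
k=1: u−w=-25.759000, u+w=-15.471000; √(b/2)=0.638749, √(2b)=1.277498; F=0.638749×(-25.759)=-16.453530, v=-15.471000/1.277498=-12.110395
k=2: u−w=-20.157000, u+w=-26.683000; √(b/2)=0.638749, √(2b)=1.277498; F=0.638749×(-20.157)=-12.875259, v=-26.683000/1.277498=-20.886928
k=3: u−w=-15.050000, u+w=-19.032000; √(b/2)=0.638749, √(2b)=1.277498; F=0.638749×(-15.05)=-9.613169, v=-19.032000/1.277498=-14.897876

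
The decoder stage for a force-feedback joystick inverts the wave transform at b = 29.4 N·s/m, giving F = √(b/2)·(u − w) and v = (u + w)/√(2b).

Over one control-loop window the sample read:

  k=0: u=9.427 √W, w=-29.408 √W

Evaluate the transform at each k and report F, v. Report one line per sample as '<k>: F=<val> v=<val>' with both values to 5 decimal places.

0: F=148.89564 v=-2.60572

k=0: u−w=38.83500, u+w=-19.98100; √(b/2)=3.83406, √(2b)=7.66812; F=3.83406×38.835=148.89564, v=-19.98100/7.66812=-2.60572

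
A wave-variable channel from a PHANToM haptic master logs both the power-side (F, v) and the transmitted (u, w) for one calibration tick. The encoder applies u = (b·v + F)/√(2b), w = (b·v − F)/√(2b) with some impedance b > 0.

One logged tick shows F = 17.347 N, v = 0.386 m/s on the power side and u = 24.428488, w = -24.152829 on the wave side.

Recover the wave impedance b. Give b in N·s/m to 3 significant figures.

b = 0.255 N·s/m

u + w = 0.275659;  u + w = √(2b)·v, so √(2b) = 0.275659/0.386 = 0.714142.
b = (√(2b))²/2 = 0.509999/2 = 0.255000.
(Check via u − w = 2F/√(2b): u − w = 48.581317, 2F/√(2b) = 48.581341.)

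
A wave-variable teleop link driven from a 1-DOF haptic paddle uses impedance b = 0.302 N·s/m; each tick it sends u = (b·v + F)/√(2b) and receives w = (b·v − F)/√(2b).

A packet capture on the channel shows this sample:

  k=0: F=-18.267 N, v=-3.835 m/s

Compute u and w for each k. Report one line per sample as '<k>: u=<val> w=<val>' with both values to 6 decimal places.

k=0: b·v=0.302×(-3.835)=-1.158170; √(2b)=0.777174; u=(-1.158170+(-18.267))/0.777174=-24.994610, w=(-1.158170−(-18.267))/0.777174=22.014146

0: u=-24.994610 w=22.014146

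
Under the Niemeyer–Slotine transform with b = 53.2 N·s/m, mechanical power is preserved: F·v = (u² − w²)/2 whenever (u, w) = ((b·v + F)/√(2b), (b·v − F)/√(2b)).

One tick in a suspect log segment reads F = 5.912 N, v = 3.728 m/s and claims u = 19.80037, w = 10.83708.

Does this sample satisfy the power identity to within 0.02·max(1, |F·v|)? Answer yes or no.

F·v = 5.912×3.728 = 22.0399 W.
(u² − w²)/2 = (392.0547 − 117.4423)/2 = 137.3062 W.
|Δ| = 115.2662;  2% of max(1, |F·v|) = 0.4408.

no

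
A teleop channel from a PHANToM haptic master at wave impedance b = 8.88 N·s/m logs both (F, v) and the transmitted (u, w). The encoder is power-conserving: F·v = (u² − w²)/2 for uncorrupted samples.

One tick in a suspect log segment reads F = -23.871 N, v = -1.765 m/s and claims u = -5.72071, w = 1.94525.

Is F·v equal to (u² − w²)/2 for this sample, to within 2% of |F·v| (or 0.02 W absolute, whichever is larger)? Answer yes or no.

F·v = (-23.871)×(-1.765) = 42.1323 W.
(u² − w²)/2 = (32.7265 − 3.7840)/2 = 14.4713 W.
|Δ| = 27.6611;  2% of max(1, |F·v|) = 0.8426.

no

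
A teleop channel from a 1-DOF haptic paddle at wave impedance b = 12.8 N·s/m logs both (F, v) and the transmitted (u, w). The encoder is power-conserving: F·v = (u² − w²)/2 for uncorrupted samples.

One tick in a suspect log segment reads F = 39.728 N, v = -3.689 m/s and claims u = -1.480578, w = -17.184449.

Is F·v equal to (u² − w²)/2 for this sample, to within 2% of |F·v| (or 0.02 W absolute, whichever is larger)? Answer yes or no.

F·v = 39.728×(-3.689) = -146.556592 W.
(u² − w²)/2 = (2.192111 − 295.305287)/2 = -146.556588 W.
|Δ| = 0.000004;  2% of max(1, |F·v|) = 2.931132.

yes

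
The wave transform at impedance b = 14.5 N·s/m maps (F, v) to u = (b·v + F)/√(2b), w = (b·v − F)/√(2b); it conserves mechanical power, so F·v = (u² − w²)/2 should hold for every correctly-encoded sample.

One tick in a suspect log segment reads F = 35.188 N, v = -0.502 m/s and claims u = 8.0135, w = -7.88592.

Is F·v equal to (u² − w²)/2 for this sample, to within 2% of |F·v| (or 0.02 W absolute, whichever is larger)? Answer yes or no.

no

F·v = 35.188×(-0.502) = -17.6644 W.
(u² − w²)/2 = (64.2162 − 62.1877)/2 = 1.0142 W.
|Δ| = 18.6786;  2% of max(1, |F·v|) = 0.3533.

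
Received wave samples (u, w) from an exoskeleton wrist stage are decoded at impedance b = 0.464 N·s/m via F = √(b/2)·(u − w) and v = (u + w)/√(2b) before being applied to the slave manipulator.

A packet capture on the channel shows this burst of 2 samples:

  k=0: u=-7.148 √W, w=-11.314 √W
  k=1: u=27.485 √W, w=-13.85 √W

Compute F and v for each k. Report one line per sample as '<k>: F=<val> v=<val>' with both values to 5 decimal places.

k=0: u−w=4.16600, u+w=-18.46200; √(b/2)=0.48166, √(2b)=0.96333; F=0.48166×4.166=2.00661, v=-18.46200/0.96333=-19.16482
k=1: u−w=41.33500, u+w=13.63500; √(b/2)=0.48166, √(2b)=0.96333; F=0.48166×41.335=19.90957, v=13.63500/0.96333=14.15406

0: F=2.00661 v=-19.16482
1: F=19.90957 v=14.15406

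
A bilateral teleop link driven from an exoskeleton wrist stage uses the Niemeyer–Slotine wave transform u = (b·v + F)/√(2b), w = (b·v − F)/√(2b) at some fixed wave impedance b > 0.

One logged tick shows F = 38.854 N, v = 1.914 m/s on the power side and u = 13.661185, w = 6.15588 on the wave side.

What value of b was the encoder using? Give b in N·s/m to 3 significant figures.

u + w = 19.817065;  u + w = √(2b)·v, so √(2b) = 19.817065/1.914 = 10.353743.
b = (√(2b))²/2 = 107.200004/2 = 53.600002.
(Check via u − w = 2F/√(2b): u − w = 7.505305, 2F/√(2b) = 7.505305.)

b = 53.6 N·s/m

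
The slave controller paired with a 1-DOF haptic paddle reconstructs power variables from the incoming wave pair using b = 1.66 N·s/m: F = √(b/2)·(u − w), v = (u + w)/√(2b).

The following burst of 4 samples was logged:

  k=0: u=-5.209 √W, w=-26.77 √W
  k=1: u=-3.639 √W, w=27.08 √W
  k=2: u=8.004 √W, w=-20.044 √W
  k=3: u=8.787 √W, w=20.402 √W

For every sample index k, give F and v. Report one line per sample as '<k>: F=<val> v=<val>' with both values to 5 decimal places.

k=0: u−w=21.56100, u+w=-31.97900; √(b/2)=0.91104, √(2b)=1.82209; F=0.91104×21.561=19.64301, v=-31.97900/1.82209=-17.55076
k=1: u−w=-30.71900, u+w=23.44100; √(b/2)=0.91104, √(2b)=1.82209; F=0.91104×(-30.719)=-27.98634, v=23.44100/1.82209=12.86492
k=2: u−w=28.04800, u+w=-12.04000; √(b/2)=0.91104, √(2b)=1.82209; F=0.91104×28.048=25.55294, v=-12.04000/1.82209=-6.60781
k=3: u−w=-11.61500, u+w=29.18900; √(b/2)=0.91104, √(2b)=1.82209; F=0.91104×(-11.615)=-10.58177, v=29.18900/1.82209=16.01954

0: F=19.64301 v=-17.55076
1: F=-27.98634 v=12.86492
2: F=25.55294 v=-6.60781
3: F=-10.58177 v=16.01954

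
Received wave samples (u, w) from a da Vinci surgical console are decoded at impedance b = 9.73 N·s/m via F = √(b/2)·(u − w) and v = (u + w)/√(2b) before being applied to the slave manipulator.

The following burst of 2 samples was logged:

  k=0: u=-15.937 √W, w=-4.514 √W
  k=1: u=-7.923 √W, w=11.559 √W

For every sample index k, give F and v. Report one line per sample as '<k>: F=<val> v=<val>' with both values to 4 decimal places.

0: F=-25.1954 v=-4.6360
1: F=-42.9710 v=0.8242

k=0: u−w=-11.4230, u+w=-20.4510; √(b/2)=2.2057, √(2b)=4.4113; F=2.2057×(-11.423)=-25.1954, v=-20.4510/4.4113=-4.6360
k=1: u−w=-19.4820, u+w=3.6360; √(b/2)=2.2057, √(2b)=4.4113; F=2.2057×(-19.482)=-42.9710, v=3.6360/4.4113=0.8242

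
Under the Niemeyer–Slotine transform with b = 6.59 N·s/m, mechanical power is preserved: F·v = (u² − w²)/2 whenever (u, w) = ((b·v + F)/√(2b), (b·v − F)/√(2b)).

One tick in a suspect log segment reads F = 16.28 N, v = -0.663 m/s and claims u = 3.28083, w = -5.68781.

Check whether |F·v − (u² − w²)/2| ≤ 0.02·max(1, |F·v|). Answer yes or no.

yes

F·v = 16.28×(-0.663) = -10.7936 W.
(u² − w²)/2 = (10.7638 − 32.3512)/2 = -10.7937 W.
|Δ| = 0.0000;  2% of max(1, |F·v|) = 0.2159.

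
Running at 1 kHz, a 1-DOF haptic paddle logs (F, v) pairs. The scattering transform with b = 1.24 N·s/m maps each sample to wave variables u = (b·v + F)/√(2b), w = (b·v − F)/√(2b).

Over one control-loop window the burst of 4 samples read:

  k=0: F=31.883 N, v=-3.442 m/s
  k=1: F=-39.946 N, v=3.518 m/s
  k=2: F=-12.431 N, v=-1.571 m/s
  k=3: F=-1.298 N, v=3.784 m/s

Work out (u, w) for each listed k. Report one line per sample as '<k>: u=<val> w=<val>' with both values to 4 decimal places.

k=0: b·v=1.24×(-3.442)=-4.2681; √(2b)=1.5748; u=(-4.2681+31.883)/1.5748=17.5355, w=(-4.2681−31.883)/1.5748=-22.9560
k=1: b·v=1.24×3.518=4.3623; √(2b)=1.5748; u=(4.3623+(-39.946))/1.5748=-22.5957, w=(4.3623−(-39.946))/1.5748=28.1358
k=2: b·v=1.24×(-1.571)=-1.9480; √(2b)=1.5748; u=(-1.9480+(-12.431))/1.5748=-9.1307, w=(-1.9480−(-12.431))/1.5748=6.6567
k=3: b·v=1.24×3.784=4.6922; √(2b)=1.5748; u=(4.6922+(-1.298))/1.5748=2.1553, w=(4.6922−(-1.298))/1.5748=3.8038

0: u=17.5355 w=-22.9560
1: u=-22.5957 w=28.1358
2: u=-9.1307 w=6.6567
3: u=2.1553 w=3.8038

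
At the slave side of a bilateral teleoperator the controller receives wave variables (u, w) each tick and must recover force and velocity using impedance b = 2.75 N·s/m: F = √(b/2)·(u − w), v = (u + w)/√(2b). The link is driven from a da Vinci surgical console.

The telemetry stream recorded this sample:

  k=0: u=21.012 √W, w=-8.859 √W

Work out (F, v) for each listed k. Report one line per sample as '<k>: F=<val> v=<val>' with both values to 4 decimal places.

0: F=35.0269 v=5.1821

k=0: u−w=29.8710, u+w=12.1530; √(b/2)=1.1726, √(2b)=2.3452; F=1.1726×29.871=35.0269, v=12.1530/2.3452=5.1821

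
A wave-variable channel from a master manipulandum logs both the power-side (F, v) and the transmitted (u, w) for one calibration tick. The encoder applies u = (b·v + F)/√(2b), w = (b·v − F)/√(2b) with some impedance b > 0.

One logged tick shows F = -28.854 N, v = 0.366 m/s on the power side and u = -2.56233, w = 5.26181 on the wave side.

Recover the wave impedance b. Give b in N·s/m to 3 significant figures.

b = 27.2 N·s/m

u + w = 2.6995;  u + w = √(2b)·v, so √(2b) = 2.6995/0.366 = 7.3756.
b = (√(2b))²/2 = 54.3999/2 = 27.1999.
(Check via u − w = 2F/√(2b): u − w = -7.8241, 2F/√(2b) = -7.8241.)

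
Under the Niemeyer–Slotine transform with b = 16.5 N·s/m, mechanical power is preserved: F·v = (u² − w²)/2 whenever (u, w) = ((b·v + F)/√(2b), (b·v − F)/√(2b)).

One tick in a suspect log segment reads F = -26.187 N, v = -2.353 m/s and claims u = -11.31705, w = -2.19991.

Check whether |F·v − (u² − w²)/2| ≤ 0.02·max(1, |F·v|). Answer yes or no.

F·v = (-26.187)×(-2.353) = 61.61801 W.
(u² − w²)/2 = (128.07562 − 4.83960)/2 = 61.61801 W.
|Δ| = 0.00000;  2% of max(1, |F·v|) = 1.23236.

yes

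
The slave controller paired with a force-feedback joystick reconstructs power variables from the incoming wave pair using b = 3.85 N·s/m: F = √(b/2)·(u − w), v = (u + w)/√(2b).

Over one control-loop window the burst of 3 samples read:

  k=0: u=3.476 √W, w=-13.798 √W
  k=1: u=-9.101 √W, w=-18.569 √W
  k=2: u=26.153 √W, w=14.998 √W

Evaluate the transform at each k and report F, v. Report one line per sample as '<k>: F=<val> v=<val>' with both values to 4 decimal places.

0: F=23.9667 v=-3.7198
1: F=13.1363 v=-9.9716
2: F=15.4769 v=14.8298

k=0: u−w=17.2740, u+w=-10.3220; √(b/2)=1.3874, √(2b)=2.7749; F=1.3874×17.274=23.9667, v=-10.3220/2.7749=-3.7198
k=1: u−w=9.4680, u+w=-27.6700; √(b/2)=1.3874, √(2b)=2.7749; F=1.3874×9.468=13.1363, v=-27.6700/2.7749=-9.9716
k=2: u−w=11.1550, u+w=41.1510; √(b/2)=1.3874, √(2b)=2.7749; F=1.3874×11.155=15.4769, v=41.1510/2.7749=14.8298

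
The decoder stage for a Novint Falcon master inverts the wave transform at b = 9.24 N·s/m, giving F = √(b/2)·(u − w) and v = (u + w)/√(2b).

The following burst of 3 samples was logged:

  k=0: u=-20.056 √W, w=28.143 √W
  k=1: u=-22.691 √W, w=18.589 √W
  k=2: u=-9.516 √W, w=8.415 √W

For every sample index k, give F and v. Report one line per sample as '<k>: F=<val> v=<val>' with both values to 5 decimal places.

k=0: u−w=-48.19900, u+w=8.08700; √(b/2)=2.14942, √(2b)=4.29884; F=2.14942×(-48.199)=-103.59982, v=8.08700/4.29884=1.88121
k=1: u−w=-41.28000, u+w=-4.10200; √(b/2)=2.14942, √(2b)=4.29884; F=2.14942×(-41.28)=-88.72800, v=-4.10200/4.29884=-0.95421
k=2: u−w=-17.93100, u+w=-1.10100; √(b/2)=2.14942, √(2b)=4.29884; F=2.14942×(-17.931)=-38.54122, v=-1.10100/4.29884=-0.25612

0: F=-103.59982 v=1.88121
1: F=-88.72800 v=-0.95421
2: F=-38.54122 v=-0.25612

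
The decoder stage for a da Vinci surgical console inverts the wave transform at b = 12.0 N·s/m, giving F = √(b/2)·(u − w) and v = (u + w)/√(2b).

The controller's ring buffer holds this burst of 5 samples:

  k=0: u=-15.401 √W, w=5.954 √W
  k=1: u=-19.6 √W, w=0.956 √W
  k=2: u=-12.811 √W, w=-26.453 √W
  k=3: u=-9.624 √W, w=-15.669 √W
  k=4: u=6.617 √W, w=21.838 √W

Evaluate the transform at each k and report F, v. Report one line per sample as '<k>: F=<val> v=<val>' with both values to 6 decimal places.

k=0: u−w=-21.355000, u+w=-9.447000; √(b/2)=2.449490, √(2b)=4.898979; F=2.449490×(-21.355)=-52.308853, v=-9.447000/4.898979=-1.928361
k=1: u−w=-20.556000, u+w=-18.644000; √(b/2)=2.449490, √(2b)=4.898979; F=2.449490×(-20.556)=-50.351711, v=-18.644000/4.898979=-3.805691
k=2: u−w=13.642000, u+w=-39.264000; √(b/2)=2.449490, √(2b)=4.898979; F=2.449490×13.642=33.415939, v=-39.264000/4.898979=-8.014730
k=3: u−w=6.045000, u+w=-25.293000; √(b/2)=2.449490, √(2b)=4.898979; F=2.449490×6.045=14.807165, v=-25.293000/4.898979=-5.162912
k=4: u−w=-15.221000, u+w=28.455000; √(b/2)=2.449490, √(2b)=4.898979; F=2.449490×(-15.221)=-37.283683, v=28.455000/4.898979=5.808353

0: F=-52.308853 v=-1.928361
1: F=-50.351711 v=-3.805691
2: F=33.415939 v=-8.014730
3: F=14.807165 v=-5.162912
4: F=-37.283683 v=5.808353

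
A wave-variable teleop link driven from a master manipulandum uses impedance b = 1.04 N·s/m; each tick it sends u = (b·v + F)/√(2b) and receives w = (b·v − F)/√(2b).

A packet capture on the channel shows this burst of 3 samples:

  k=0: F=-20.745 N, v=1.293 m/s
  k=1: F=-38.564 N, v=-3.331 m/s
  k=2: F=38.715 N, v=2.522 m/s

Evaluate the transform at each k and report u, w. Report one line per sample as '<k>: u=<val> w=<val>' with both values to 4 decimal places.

k=0: b·v=1.04×1.293=1.3447; √(2b)=1.4422; u=(1.3447+(-20.745))/1.4422=-13.4517, w=(1.3447−(-20.745))/1.4422=15.3165
k=1: b·v=1.04×(-3.331)=-3.4642; √(2b)=1.4422; u=(-3.4642+(-38.564))/1.4422=-29.1413, w=(-3.4642−(-38.564))/1.4422=24.3373
k=2: b·v=1.04×2.522=2.6229; √(2b)=1.4422; u=(2.6229+38.715)/1.4422=28.6627, w=(2.6229−38.715)/1.4422=-25.0254

0: u=-13.4517 w=15.3165
1: u=-29.1413 w=24.3373
2: u=28.6627 w=-25.0254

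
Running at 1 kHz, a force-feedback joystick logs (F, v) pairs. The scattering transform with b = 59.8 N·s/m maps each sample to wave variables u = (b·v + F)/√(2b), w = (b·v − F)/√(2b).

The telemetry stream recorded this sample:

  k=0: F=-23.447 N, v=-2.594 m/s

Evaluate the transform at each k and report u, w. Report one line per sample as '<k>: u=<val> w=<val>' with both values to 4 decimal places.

k=0: b·v=59.8×(-2.594)=-155.1212; √(2b)=10.9362; u=(-155.1212+(-23.447))/10.9362=-16.3282, w=(-155.1212−(-23.447))/10.9362=-12.0402

0: u=-16.3282 w=-12.0402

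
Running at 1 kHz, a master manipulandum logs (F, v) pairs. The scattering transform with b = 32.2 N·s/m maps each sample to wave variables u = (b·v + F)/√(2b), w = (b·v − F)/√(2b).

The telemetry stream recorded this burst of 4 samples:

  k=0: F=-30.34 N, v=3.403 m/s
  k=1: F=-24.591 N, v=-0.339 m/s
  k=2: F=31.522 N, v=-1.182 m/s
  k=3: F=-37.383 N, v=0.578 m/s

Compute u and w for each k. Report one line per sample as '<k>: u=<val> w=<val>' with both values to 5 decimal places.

k=0: b·v=32.2×3.403=109.57660; √(2b)=8.02496; u=(109.57660+(-30.34))/8.02496=9.87377, w=(109.57660−(-30.34))/8.02496=17.43517
k=1: b·v=32.2×(-0.339)=-10.91580; √(2b)=8.02496; u=(-10.91580+(-24.591))/8.02496=-4.42454, w=(-10.91580−(-24.591))/8.02496=1.70408
k=2: b·v=32.2×(-1.182)=-38.06040; √(2b)=8.02496; u=(-38.06040+31.522)/8.02496=-0.81476, w=(-38.06040−31.522)/8.02496=-8.67075
k=3: b·v=32.2×0.578=18.61160; √(2b)=8.02496; u=(18.61160+(-37.383))/8.02496=-2.33913, w=(18.61160−(-37.383))/8.02496=6.97755

0: u=9.87377 w=17.43517
1: u=-4.42454 w=1.70408
2: u=-0.81476 w=-8.67075
3: u=-2.33913 w=6.97755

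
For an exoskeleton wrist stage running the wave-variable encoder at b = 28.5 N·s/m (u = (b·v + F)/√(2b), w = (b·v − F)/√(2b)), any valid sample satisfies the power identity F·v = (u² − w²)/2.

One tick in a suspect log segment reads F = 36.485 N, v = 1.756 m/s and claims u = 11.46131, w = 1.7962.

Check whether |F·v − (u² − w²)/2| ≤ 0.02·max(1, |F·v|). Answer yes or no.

yes

F·v = 36.485×1.756 = 64.0677 W.
(u² − w²)/2 = (131.3616 − 3.2263)/2 = 64.0676 W.
|Δ| = 0.0000;  2% of max(1, |F·v|) = 1.2814.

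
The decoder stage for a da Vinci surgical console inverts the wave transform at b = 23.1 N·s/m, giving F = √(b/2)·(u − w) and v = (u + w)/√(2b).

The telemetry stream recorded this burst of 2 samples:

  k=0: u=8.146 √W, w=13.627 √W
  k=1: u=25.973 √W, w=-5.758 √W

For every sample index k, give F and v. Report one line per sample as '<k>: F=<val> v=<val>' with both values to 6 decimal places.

k=0: u−w=-5.481000, u+w=21.773000; √(b/2)=3.398529, √(2b)=6.797058; F=3.398529×(-5.481)=-18.627338, v=21.773000/6.797058=3.203298
k=1: u−w=31.731000, u+w=20.215000; √(b/2)=3.398529, √(2b)=6.797058; F=3.398529×31.731=107.838727, v=20.215000/6.797058=2.974081

0: F=-18.627338 v=3.203298
1: F=107.838727 v=2.974081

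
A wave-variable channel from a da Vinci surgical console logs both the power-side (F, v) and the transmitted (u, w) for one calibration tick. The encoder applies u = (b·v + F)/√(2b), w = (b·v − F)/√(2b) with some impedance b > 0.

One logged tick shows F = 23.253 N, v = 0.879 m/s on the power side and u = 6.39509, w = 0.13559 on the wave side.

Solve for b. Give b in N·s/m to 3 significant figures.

b = 27.6 N·s/m

u + w = 6.53068;  u + w = √(2b)·v, so √(2b) = 6.53068/0.879 = 7.42967.
b = (√(2b))²/2 = 55.20000/2 = 27.60000.
(Check via u − w = 2F/√(2b): u − w = 6.25950, 2F/√(2b) = 6.25950.)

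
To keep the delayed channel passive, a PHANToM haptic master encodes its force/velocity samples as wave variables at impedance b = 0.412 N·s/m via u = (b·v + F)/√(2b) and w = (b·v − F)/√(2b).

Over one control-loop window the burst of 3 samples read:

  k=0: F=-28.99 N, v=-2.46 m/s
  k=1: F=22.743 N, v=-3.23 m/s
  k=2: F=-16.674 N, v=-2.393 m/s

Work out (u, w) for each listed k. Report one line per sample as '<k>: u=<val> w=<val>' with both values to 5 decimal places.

0: u=-33.05283 w=30.81978
1: u=23.58840 w=-26.52042
2: u=-19.45472 w=17.28249

k=0: b·v=0.412×(-2.46)=-1.01352; √(2b)=0.90774; u=(-1.01352+(-28.99))/0.90774=-33.05283, w=(-1.01352−(-28.99))/0.90774=30.81978
k=1: b·v=0.412×(-3.23)=-1.33076; √(2b)=0.90774; u=(-1.33076+22.743)/0.90774=23.58840, w=(-1.33076−22.743)/0.90774=-26.52042
k=2: b·v=0.412×(-2.393)=-0.98592; √(2b)=0.90774; u=(-0.98592+(-16.674))/0.90774=-19.45472, w=(-0.98592−(-16.674))/0.90774=17.28249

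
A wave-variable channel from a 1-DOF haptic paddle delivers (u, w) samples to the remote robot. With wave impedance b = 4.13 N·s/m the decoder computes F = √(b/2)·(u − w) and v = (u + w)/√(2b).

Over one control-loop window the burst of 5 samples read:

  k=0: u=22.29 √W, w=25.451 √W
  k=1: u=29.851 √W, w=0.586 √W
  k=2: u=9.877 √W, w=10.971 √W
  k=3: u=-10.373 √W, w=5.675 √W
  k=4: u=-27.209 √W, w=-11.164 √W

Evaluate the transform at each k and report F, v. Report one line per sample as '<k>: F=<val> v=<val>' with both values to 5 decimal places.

0: F=-4.54239 v=16.61122
1: F=42.05412 v=10.59039
2: F=-1.57209 v=7.25395
3: F=-23.06115 v=-1.63464
4: F=-23.05684 v=-13.35167

k=0: u−w=-3.16100, u+w=47.74100; √(b/2)=1.43701, √(2b)=2.87402; F=1.43701×(-3.161)=-4.54239, v=47.74100/2.87402=16.61122
k=1: u−w=29.26500, u+w=30.43700; √(b/2)=1.43701, √(2b)=2.87402; F=1.43701×29.265=42.05412, v=30.43700/2.87402=10.59039
k=2: u−w=-1.09400, u+w=20.84800; √(b/2)=1.43701, √(2b)=2.87402; F=1.43701×(-1.094)=-1.57209, v=20.84800/2.87402=7.25395
k=3: u−w=-16.04800, u+w=-4.69800; √(b/2)=1.43701, √(2b)=2.87402; F=1.43701×(-16.048)=-23.06115, v=-4.69800/2.87402=-1.63464
k=4: u−w=-16.04500, u+w=-38.37300; √(b/2)=1.43701, √(2b)=2.87402; F=1.43701×(-16.045)=-23.05684, v=-38.37300/2.87402=-13.35167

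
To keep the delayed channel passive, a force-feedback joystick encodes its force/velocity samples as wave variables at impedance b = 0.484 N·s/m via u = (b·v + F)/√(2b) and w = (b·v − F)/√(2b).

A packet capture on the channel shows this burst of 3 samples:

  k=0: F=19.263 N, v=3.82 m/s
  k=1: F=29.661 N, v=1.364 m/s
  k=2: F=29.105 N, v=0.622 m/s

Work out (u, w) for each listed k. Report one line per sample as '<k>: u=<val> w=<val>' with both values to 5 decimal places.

k=0: b·v=0.484×3.82=1.84888; √(2b)=0.98387; u=(1.84888+19.263)/0.98387=21.45800, w=(1.84888−19.263)/0.98387=-17.69962
k=1: b·v=0.484×1.364=0.66018; √(2b)=0.98387; u=(0.66018+29.661)/0.98387=30.81828, w=(0.66018−29.661)/0.98387=-29.47628
k=2: b·v=0.484×0.622=0.30105; √(2b)=0.98387; u=(0.30105+29.105)/0.98387=29.88815, w=(0.30105−29.105)/0.98387=-29.27618

0: u=21.45800 w=-17.69962
1: u=30.81828 w=-29.47628
2: u=29.88815 w=-29.27618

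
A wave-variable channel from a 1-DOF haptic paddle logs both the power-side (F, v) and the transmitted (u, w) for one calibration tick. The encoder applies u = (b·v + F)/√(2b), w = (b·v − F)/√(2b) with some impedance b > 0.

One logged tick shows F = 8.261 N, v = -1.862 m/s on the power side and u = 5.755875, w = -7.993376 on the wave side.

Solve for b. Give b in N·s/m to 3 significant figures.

b = 0.722 N·s/m

u + w = -2.237501;  u + w = √(2b)·v, so √(2b) = -2.237501/(-1.862) = 1.201665.
b = (√(2b))²/2 = 1.444000/2 = 0.722000.
(Check via u − w = 2F/√(2b): u − w = 13.749251, 2F/√(2b) = 13.749252.)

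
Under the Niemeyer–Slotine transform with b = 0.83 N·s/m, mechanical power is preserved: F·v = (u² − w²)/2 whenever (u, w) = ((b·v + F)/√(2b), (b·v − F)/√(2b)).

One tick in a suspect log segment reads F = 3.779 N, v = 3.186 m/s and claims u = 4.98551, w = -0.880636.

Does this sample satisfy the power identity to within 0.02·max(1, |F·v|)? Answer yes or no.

F·v = 3.779×3.186 = 12.039894 W.
(u² − w²)/2 = (24.855310 − 0.775520)/2 = 12.039895 W.
|Δ| = 0.000001;  2% of max(1, |F·v|) = 0.240798.

yes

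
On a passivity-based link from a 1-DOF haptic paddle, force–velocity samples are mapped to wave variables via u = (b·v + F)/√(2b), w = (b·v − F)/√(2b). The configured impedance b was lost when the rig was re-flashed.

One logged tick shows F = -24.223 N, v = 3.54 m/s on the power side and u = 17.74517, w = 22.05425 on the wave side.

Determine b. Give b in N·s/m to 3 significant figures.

b = 63.2 N·s/m

u + w = 39.79942;  u + w = √(2b)·v, so √(2b) = 39.79942/3.54 = 11.24277.
b = (√(2b))²/2 = 126.39997/2 = 63.19998.
(Check via u − w = 2F/√(2b): u − w = -4.30908, 2F/√(2b) = -4.30908.)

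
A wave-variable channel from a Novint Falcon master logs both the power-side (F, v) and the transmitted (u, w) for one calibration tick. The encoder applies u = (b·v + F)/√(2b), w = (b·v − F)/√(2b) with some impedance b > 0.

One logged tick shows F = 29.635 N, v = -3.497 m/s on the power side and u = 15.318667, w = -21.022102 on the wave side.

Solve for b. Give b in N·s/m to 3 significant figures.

b = 1.33 N·s/m

u + w = -5.703435;  u + w = √(2b)·v, so √(2b) = -5.703435/(-3.497) = 1.630951.
b = (√(2b))²/2 = 2.660001/2 = 1.330000.
(Check via u − w = 2F/√(2b): u − w = 36.340769, 2F/√(2b) = 36.340765.)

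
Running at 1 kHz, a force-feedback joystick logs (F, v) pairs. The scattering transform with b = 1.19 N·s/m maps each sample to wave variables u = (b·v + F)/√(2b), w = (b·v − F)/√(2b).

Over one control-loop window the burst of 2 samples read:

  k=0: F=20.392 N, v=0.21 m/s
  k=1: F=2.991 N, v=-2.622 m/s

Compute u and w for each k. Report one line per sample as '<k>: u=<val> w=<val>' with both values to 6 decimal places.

k=0: b·v=1.19×0.21=0.249900; √(2b)=1.542725; u=(0.249900+20.392)/1.542725=13.380156, w=(0.249900−20.392)/1.542725=-13.056184
k=1: b·v=1.19×(-2.622)=-3.120180; √(2b)=1.542725; u=(-3.120180+2.991)/1.542725=-0.083735, w=(-3.120180−2.991)/1.542725=-3.961290

0: u=13.380156 w=-13.056184
1: u=-0.083735 w=-3.961290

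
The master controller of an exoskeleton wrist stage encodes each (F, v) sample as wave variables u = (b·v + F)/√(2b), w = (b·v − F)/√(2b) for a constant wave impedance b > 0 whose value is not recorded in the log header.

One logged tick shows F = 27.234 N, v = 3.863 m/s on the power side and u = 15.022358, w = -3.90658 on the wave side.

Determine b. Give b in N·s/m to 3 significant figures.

u + w = 11.115778;  u + w = √(2b)·v, so √(2b) = 11.115778/3.863 = 2.877499.
b = (√(2b))²/2 = 8.280000/2 = 4.140000.
(Check via u − w = 2F/√(2b): u − w = 18.928938, 2F/√(2b) = 18.928939.)

b = 4.14 N·s/m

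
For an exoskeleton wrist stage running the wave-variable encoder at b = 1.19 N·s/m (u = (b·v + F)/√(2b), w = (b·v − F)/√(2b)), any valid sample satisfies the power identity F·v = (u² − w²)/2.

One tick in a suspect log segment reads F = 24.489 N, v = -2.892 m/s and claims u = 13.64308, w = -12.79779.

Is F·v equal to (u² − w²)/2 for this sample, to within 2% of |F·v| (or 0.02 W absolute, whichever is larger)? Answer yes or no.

no

F·v = 24.489×(-2.892) = -70.82219 W.
(u² − w²)/2 = (186.13363 − 163.78343)/2 = 11.17510 W.
|Δ| = 81.99729;  2% of max(1, |F·v|) = 1.41644.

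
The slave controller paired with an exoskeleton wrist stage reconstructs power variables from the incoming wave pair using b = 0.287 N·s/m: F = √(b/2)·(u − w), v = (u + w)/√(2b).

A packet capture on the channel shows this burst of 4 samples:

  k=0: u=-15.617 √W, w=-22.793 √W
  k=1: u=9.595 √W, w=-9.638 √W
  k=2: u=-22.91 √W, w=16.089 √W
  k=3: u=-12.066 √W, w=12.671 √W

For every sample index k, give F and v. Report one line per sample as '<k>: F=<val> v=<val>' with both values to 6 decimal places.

0: F=2.718369 v=-50.697712
1: F=7.285728 v=-0.056756
2: F=-14.773365 v=-9.003101
3: F=-9.370720 v=0.798545

k=0: u−w=7.176000, u+w=-38.410000; √(b/2)=0.378814, √(2b)=0.757628; F=0.378814×7.176=2.718369, v=-38.410000/0.757628=-50.697712
k=1: u−w=19.233000, u+w=-0.043000; √(b/2)=0.378814, √(2b)=0.757628; F=0.378814×19.233=7.285728, v=-0.043000/0.757628=-0.056756
k=2: u−w=-38.999000, u+w=-6.821000; √(b/2)=0.378814, √(2b)=0.757628; F=0.378814×(-38.999)=-14.773365, v=-6.821000/0.757628=-9.003101
k=3: u−w=-24.737000, u+w=0.605000; √(b/2)=0.378814, √(2b)=0.757628; F=0.378814×(-24.737)=-9.370720, v=0.605000/0.757628=0.798545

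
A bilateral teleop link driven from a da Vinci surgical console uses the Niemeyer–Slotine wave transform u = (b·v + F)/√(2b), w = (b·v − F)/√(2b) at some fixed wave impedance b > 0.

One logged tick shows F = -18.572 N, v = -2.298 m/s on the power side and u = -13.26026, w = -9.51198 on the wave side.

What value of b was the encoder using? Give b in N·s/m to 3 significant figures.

u + w = -22.7722;  u + w = √(2b)·v, so √(2b) = -22.7722/(-2.298) = 9.9096.
b = (√(2b))²/2 = 98.2000/2 = 49.1000.
(Check via u − w = 2F/√(2b): u − w = -3.7483, 2F/√(2b) = -3.7483.)

b = 49.1 N·s/m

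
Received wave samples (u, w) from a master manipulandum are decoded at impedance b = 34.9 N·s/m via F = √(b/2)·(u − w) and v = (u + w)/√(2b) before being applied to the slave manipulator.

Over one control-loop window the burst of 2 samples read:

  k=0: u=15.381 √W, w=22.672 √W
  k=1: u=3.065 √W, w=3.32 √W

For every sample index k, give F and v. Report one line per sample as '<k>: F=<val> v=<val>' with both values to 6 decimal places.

0: F=-30.456838 v=4.554715
1: F=-1.065217 v=0.764246

k=0: u−w=-7.291000, u+w=38.053000; √(b/2)=4.177320, √(2b)=8.354639; F=4.177320×(-7.291)=-30.456838, v=38.053000/8.354639=4.554715
k=1: u−w=-0.255000, u+w=6.385000; √(b/2)=4.177320, √(2b)=8.354639; F=4.177320×(-0.255)=-1.065217, v=6.385000/8.354639=0.764246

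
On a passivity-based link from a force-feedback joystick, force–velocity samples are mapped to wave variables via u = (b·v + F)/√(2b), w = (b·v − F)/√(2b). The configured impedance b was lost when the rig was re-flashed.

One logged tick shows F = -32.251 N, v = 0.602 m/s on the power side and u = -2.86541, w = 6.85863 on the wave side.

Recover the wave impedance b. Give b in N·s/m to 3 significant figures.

b = 22 N·s/m

u + w = 3.9932;  u + w = √(2b)·v, so √(2b) = 3.9932/0.602 = 6.6333.
b = (√(2b))²/2 = 44.0001/2 = 22.0000.
(Check via u − w = 2F/√(2b): u − w = -9.7240, 2F/√(2b) = -9.7240.)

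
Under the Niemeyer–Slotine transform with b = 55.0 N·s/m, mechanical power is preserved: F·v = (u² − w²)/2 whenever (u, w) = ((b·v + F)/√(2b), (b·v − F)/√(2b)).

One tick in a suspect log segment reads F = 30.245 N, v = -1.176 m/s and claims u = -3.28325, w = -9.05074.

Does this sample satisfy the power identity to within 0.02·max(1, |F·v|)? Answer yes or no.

F·v = 30.245×(-1.176) = -35.5681 W.
(u² − w²)/2 = (10.7797 − 81.9159)/2 = -35.5681 W.
|Δ| = 0.0000;  2% of max(1, |F·v|) = 0.7114.

yes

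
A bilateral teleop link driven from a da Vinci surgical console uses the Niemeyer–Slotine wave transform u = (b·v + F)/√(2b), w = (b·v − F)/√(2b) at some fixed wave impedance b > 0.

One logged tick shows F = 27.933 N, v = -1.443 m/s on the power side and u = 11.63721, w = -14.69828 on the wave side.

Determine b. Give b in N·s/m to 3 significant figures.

u + w = -3.0611;  u + w = √(2b)·v, so √(2b) = -3.0611/(-1.443) = 2.1213.
b = (√(2b))²/2 = 4.5000/2 = 2.2500.
(Check via u − w = 2F/√(2b): u − w = 26.3355, 2F/√(2b) = 26.3354.)

b = 2.25 N·s/m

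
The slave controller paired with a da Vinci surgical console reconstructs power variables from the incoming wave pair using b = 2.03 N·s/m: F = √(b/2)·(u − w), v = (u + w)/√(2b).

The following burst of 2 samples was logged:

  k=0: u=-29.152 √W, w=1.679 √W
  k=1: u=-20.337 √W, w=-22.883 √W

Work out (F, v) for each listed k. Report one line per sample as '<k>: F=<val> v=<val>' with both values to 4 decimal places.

k=0: u−w=-30.8310, u+w=-27.4730; √(b/2)=1.0075, √(2b)=2.0149; F=1.0075×(-30.831)=-31.0614, v=-27.4730/2.0149=-13.6346
k=1: u−w=2.5460, u+w=-43.2200; √(b/2)=1.0075, √(2b)=2.0149; F=1.0075×2.546=2.5650, v=-43.2200/2.0149=-21.4497

0: F=-31.0614 v=-13.6346
1: F=2.5650 v=-21.4497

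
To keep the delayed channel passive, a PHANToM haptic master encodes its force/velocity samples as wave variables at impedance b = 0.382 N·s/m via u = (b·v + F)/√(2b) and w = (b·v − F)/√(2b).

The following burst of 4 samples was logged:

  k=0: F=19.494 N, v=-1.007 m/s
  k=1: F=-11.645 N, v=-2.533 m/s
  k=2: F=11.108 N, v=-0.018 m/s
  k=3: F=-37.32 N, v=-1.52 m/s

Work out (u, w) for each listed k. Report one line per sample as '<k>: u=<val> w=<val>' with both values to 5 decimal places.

0: u=21.86244 w=-22.74263
1: u=-14.42973 w=12.21571
2: u=12.70048 w=-12.71622
3: u=-43.36106 w=42.03247

k=0: b·v=0.382×(-1.007)=-0.38467; √(2b)=0.87407; u=(-0.38467+19.494)/0.87407=21.86244, w=(-0.38467−19.494)/0.87407=-22.74263
k=1: b·v=0.382×(-2.533)=-0.96761; √(2b)=0.87407; u=(-0.96761+(-11.645))/0.87407=-14.42973, w=(-0.96761−(-11.645))/0.87407=12.21571
k=2: b·v=0.382×(-0.018)=-0.00688; √(2b)=0.87407; u=(-0.00688+11.108)/0.87407=12.70048, w=(-0.00688−11.108)/0.87407=-12.71622
k=3: b·v=0.382×(-1.52)=-0.58064; √(2b)=0.87407; u=(-0.58064+(-37.32))/0.87407=-43.36106, w=(-0.58064−(-37.32))/0.87407=42.03247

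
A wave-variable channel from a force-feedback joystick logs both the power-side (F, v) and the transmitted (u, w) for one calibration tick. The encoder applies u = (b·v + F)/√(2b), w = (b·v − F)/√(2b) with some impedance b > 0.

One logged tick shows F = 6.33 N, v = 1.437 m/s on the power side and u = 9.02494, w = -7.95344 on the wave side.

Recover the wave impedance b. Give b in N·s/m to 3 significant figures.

u + w = 1.0715;  u + w = √(2b)·v, so √(2b) = 1.0715/1.437 = 0.7457.
b = (√(2b))²/2 = 0.5560/2 = 0.2780.
(Check via u − w = 2F/√(2b): u − w = 16.9784, 2F/√(2b) = 16.9785.)

b = 0.278 N·s/m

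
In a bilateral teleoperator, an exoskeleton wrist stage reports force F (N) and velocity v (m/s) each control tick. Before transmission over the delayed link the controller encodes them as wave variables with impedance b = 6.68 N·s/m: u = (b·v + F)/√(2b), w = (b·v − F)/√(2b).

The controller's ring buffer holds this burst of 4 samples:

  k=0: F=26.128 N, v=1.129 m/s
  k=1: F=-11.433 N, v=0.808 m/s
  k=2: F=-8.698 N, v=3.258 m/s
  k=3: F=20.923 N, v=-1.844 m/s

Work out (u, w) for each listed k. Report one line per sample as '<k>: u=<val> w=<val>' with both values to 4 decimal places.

k=0: b·v=6.68×1.129=7.5417; √(2b)=3.6551; u=(7.5417+26.128)/3.6551=9.2116, w=(7.5417−26.128)/3.6551=-5.0850
k=1: b·v=6.68×0.808=5.3974; √(2b)=3.6551; u=(5.3974+(-11.433))/3.6551=-1.6513, w=(5.3974−(-11.433))/3.6551=4.6046
k=2: b·v=6.68×3.258=21.7634; √(2b)=3.6551; u=(21.7634+(-8.698))/3.6551=3.5745, w=(21.7634−(-8.698))/3.6551=8.3339
k=3: b·v=6.68×(-1.844)=-12.3179; √(2b)=3.6551; u=(-12.3179+20.923)/3.6551=2.3542, w=(-12.3179−20.923)/3.6551=-9.0943

0: u=9.2116 w=-5.0850
1: u=-1.6513 w=4.6046
2: u=3.5745 w=8.3339
3: u=2.3542 w=-9.0943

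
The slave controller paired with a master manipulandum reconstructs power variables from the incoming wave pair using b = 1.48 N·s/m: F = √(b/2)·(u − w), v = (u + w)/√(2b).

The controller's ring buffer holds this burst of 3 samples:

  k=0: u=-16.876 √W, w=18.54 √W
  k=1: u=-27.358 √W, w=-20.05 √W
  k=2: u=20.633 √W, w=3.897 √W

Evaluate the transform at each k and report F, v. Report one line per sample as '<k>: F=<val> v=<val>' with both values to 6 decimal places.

0: F=-30.465995 v=0.967180
1: F=-6.286579 v=-27.555340
2: F=14.396852 v=14.257773

k=0: u−w=-35.416000, u+w=1.664000; √(b/2)=0.860233, √(2b)=1.720465; F=0.860233×(-35.416)=-30.465995, v=1.664000/1.720465=0.967180
k=1: u−w=-7.308000, u+w=-47.408000; √(b/2)=0.860233, √(2b)=1.720465; F=0.860233×(-7.308)=-6.286579, v=-47.408000/1.720465=-27.555340
k=2: u−w=16.736000, u+w=24.530000; √(b/2)=0.860233, √(2b)=1.720465; F=0.860233×16.736=14.396852, v=24.530000/1.720465=14.257773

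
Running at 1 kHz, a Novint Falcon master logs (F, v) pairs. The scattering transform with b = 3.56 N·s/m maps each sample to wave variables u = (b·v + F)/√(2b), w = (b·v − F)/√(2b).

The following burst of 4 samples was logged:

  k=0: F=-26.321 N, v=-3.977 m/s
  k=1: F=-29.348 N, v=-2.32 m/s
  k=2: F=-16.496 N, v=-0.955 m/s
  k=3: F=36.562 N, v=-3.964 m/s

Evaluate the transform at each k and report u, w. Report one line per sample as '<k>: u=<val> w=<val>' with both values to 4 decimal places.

k=0: b·v=3.56×(-3.977)=-14.1581; √(2b)=2.6683; u=(-14.1581+(-26.321))/2.6683=-15.1702, w=(-14.1581−(-26.321))/2.6683=4.5582
k=1: b·v=3.56×(-2.32)=-8.2592; √(2b)=2.6683; u=(-8.2592+(-29.348))/2.6683=-14.0939, w=(-8.2592−(-29.348))/2.6683=7.9034
k=2: b·v=3.56×(-0.955)=-3.3998; √(2b)=2.6683; u=(-3.3998+(-16.496))/2.6683=-7.4563, w=(-3.3998−(-16.496))/2.6683=4.9080
k=3: b·v=3.56×(-3.964)=-14.1118; √(2b)=2.6683; u=(-14.1118+36.562)/2.6683=8.4136, w=(-14.1118−36.562)/2.6683=-18.9908

0: u=-15.1702 w=4.5582
1: u=-14.0939 w=7.9034
2: u=-7.4563 w=4.9080
3: u=8.4136 w=-18.9908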